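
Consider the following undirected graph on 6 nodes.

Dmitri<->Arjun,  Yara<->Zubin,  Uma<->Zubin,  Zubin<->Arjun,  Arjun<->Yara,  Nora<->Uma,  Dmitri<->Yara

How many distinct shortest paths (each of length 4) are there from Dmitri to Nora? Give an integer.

The shortest distance is 4. The length-4 paths are: Dmitri–Arjun–Zubin–Uma–Nora; Dmitri–Yara–Zubin–Uma–Nora.
That gives 2 distinct shortest paths.

2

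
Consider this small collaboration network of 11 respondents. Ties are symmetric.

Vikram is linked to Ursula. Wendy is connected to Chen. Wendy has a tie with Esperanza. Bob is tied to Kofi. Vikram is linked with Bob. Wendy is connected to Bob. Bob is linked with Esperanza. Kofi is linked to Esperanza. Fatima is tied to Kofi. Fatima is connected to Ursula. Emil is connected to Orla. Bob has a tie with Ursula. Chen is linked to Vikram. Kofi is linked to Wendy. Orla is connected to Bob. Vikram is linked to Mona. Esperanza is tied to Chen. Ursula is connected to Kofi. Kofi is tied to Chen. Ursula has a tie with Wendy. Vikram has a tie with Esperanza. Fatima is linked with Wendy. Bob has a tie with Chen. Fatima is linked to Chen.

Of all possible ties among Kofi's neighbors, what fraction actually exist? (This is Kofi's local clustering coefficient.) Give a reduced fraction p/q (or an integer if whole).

Kofi's neighbors: Bob, Chen, Esperanza, Fatima, Ursula, and Wendy (k = 6).
Possible neighbor pairs: C(6,2) = 15. Edges among them: Bob–Chen, Bob–Esperanza, Bob–Ursula, Bob–Wendy, Chen–Esperanza, Chen–Fatima, Chen–Wendy, Esperanza–Wendy, Fatima–Ursula, Fatima–Wendy, Ursula–Wendy → e = 11.
Clustering(Kofi) = 11/15.

11/15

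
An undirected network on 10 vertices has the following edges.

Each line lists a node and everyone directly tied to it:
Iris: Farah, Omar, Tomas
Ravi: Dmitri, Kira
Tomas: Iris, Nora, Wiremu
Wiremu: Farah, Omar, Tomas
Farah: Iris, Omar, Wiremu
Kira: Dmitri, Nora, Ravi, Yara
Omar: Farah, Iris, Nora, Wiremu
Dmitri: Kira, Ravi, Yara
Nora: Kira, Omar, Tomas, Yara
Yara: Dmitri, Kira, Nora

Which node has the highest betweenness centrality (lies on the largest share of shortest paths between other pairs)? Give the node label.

Nora

Unnormalized betweenness of each node: Dmitri:1/2, Farah:1/3, Iris:5/6, Kira:19/2, Nora:61/3, Omar:31/3, Ravi:0, Tomas:16/3, Wiremu:5/6, Yara:3.
Nora has the largest value, 61/3, making it the main broker — the node through which the most shortest paths run.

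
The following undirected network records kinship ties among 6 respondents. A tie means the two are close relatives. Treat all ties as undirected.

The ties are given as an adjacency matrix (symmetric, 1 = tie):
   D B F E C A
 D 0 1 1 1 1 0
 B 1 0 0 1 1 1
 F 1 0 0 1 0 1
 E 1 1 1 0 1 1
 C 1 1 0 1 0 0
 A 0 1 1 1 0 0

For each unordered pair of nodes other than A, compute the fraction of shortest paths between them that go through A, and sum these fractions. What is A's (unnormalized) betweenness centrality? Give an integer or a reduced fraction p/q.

Pairs whose geodesics pass through A — B–F: 1/3.
All other pairs contribute 0.
Summing the contributions gives betweenness(A) = 1/3.

1/3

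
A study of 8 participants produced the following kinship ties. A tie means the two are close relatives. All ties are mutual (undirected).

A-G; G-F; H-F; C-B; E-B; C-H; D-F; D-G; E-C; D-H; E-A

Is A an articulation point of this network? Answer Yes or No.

Even without A, every remaining node can still reach every other (the residual graph is connected), so A is not a cut vertex.

No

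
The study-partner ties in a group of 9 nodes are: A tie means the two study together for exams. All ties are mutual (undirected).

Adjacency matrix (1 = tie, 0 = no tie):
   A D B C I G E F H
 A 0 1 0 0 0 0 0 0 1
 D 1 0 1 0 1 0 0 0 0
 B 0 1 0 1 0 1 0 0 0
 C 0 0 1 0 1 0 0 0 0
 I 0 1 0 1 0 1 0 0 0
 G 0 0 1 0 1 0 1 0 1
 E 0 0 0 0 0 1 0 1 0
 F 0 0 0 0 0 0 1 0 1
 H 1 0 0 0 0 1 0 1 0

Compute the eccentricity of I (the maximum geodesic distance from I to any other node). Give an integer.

3

Distances from I: A:2, B:2, C:1, D:1, E:2, F:3, G:1, H:2.
The largest is 3 (to F), so the eccentricity of I is 3.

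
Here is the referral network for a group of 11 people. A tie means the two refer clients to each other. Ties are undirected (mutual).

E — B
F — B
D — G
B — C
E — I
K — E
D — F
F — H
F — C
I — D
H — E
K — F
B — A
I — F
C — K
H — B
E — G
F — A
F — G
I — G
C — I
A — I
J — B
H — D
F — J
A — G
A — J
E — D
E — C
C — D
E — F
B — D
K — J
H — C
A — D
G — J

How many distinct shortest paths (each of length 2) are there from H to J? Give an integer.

2

The shortest distance is 2. The length-2 paths are: H–B–J; H–F–J.
That gives 2 distinct shortest paths.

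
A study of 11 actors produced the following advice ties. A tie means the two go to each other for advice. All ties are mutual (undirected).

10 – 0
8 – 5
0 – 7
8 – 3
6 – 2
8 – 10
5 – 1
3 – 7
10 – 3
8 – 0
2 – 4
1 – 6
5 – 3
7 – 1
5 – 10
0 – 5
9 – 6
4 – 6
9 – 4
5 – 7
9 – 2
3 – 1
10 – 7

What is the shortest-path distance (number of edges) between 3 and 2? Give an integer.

One shortest route is 3 – 1 – 6 – 2, which uses 3 edges, and at distance 2 from 3 we only reach {0, 6}, which does not include 2. So d(3,2) = 3.

3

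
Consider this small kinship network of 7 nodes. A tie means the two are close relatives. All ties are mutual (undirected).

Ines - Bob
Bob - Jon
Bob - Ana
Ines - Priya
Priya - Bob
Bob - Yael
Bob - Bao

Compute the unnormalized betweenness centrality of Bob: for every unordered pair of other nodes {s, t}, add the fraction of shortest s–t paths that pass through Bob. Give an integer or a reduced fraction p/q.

14

Pairs whose geodesics pass through Bob — Priya–Ana: 1; Priya–Bao: 1; Priya–Jon: 1; Priya–Yael: 1; Ana–Ines: 1; Ana–Bao: 1; Ana–Jon: 1; Ana–Yael: 1; Ines–Bao: 1; Ines–Jon: 1; Ines–Yael: 1; Bao–Jon: 1; Bao–Yael: 1; Jon–Yael: 1.
All other pairs contribute 0.
Summing the contributions gives betweenness(Bob) = 14.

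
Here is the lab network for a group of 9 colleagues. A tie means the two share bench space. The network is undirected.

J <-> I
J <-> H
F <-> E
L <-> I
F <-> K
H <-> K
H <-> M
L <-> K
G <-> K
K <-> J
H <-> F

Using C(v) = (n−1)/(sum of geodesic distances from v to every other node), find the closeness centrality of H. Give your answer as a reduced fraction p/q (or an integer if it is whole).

2/3

Distances from H: E:2, F:1, G:2, I:2, J:1, K:1, L:2, M:1. Sum = 12.
n = 9, so closeness = 8/12 = 2/3.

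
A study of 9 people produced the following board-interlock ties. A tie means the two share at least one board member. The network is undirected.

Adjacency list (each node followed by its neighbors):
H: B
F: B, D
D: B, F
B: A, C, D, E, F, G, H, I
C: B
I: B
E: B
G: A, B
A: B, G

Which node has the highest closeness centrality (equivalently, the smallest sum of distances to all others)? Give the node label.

Farness (sum of distances to all others) for each node — A:14, B:8, C:15, D:14, E:15, F:14, G:14, H:15, I:15.
The smallest farness is 8, for B, so B has the highest closeness.

B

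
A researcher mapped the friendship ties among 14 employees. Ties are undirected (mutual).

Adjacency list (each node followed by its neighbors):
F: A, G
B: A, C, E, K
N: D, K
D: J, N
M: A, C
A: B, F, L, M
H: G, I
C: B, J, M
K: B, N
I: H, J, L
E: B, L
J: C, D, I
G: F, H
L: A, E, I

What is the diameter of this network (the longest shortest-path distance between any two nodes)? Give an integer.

Eccentricity of each node (its greatest distance to any other): A:4, B:4, C:4, D:5, E:4, F:5, G:5, H:5, I:4, J:4, K:5, L:4, M:4, N:5.
The maximum eccentricity is 5, realized for instance by the pair H–K via H – I – L – E – B – K. So the diameter is 5.

5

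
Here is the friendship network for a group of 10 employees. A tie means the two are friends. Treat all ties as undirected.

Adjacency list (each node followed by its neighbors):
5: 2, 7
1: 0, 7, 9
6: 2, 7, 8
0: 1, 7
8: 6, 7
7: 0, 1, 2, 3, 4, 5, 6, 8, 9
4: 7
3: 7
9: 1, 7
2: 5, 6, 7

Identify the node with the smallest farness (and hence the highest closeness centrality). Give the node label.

Farness (sum of distances to all others) for each node — 0:16, 1:15, 2:15, 3:17, 4:17, 5:16, 6:15, 7:9, 8:16, 9:16.
The smallest farness is 9, for 7, so 7 has the highest closeness.

7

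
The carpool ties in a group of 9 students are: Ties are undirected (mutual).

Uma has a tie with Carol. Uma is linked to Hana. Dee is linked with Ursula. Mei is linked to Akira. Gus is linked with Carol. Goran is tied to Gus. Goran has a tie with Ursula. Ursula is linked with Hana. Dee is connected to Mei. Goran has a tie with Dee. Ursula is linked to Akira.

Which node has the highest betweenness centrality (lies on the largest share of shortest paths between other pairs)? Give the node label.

Ursula

Unnormalized betweenness of each node: Akira:3/2, Carol:2, Dee:9/2, Goran:15/2, Gus:9/2, Hana:11/2, Mei:1/2, Uma:5/2, Ursula:23/2.
Ursula has the largest value, 23/2, making it the main broker — the node through which the most shortest paths run.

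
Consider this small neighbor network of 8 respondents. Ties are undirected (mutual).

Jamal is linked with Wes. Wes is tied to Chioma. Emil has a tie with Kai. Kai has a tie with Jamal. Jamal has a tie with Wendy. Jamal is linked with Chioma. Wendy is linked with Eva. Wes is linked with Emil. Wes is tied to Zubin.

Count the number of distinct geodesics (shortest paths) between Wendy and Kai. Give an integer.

1

The shortest distance is 2, and the only length-2 path is Wendy–Jamal–Kai. So there is exactly 1 shortest path.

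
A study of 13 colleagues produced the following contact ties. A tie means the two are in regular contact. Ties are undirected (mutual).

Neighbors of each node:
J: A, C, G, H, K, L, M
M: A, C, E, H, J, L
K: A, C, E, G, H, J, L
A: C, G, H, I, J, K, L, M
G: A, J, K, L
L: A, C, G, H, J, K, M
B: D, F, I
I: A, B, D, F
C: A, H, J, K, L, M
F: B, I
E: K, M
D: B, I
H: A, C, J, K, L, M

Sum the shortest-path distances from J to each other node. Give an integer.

Distances from J: A:1, B:3, C:1, D:3, E:2, F:3, G:1, H:1, I:2, K:1, L:1, M:1.
Sum = 1 + 3 + 1 + 3 + 2 + 3 + 1 + 1 + 2 + 1 + 1 + 1 = 20.

20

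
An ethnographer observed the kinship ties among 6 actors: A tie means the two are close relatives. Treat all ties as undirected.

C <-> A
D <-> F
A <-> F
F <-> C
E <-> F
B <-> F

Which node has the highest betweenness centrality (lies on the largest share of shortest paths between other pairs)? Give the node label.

F

Unnormalized betweenness of each node: A:0, B:0, C:0, D:0, E:0, F:9.
F has the largest value, 9, making it the main broker — the node through which the most shortest paths run.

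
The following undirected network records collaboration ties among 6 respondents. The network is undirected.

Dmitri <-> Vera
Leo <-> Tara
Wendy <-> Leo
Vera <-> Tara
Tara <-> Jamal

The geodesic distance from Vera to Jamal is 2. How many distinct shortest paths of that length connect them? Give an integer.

The shortest distance is 2, and the only length-2 path is Vera–Tara–Jamal. So there is exactly 1 shortest path.

1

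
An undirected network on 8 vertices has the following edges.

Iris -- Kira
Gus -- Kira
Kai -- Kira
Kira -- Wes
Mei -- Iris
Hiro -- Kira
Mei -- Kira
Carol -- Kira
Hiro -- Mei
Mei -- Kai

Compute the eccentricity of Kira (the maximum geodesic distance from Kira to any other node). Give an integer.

Distances from Kira: Carol:1, Gus:1, Hiro:1, Iris:1, Kai:1, Mei:1, Wes:1.
The largest is 1 (to Carol, Iris, Hiro, Gus, Kai, Wes, and Mei), so the eccentricity of Kira is 1.

1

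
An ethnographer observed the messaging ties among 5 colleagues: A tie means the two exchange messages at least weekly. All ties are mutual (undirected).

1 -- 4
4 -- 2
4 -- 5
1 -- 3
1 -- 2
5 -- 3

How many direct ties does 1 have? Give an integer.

3

1 is directly tied to 2, 3, and 4. That is 3 neighbors, so the degree of 1 is 3.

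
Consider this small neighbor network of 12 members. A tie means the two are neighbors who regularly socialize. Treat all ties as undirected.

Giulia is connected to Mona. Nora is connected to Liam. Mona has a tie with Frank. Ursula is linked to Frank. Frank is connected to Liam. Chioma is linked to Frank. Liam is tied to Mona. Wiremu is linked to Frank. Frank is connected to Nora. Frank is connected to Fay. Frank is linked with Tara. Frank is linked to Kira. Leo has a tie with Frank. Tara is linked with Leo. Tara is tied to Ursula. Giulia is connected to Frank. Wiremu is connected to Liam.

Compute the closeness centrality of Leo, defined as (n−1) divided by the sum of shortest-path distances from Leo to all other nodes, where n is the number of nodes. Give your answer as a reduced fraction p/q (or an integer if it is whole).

Distances from Leo: Chioma:2, Fay:2, Frank:1, Giulia:2, Kira:2, Liam:2, Mona:2, Nora:2, Tara:1, Ursula:2, Wiremu:2. Sum = 20.
n = 12, so closeness = 11/20.

11/20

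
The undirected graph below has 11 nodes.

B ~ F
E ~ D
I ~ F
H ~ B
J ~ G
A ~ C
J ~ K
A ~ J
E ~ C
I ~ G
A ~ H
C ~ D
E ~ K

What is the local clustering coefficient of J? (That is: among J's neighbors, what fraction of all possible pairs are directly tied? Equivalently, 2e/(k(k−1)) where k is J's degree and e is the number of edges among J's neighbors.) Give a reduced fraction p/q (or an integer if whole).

J's neighbors: A, G, and K (k = 3).
Possible neighbor pairs: C(3,2) = 3. Edges among them: none → e = 0.
Clustering(J) = 0/3 = 0.

0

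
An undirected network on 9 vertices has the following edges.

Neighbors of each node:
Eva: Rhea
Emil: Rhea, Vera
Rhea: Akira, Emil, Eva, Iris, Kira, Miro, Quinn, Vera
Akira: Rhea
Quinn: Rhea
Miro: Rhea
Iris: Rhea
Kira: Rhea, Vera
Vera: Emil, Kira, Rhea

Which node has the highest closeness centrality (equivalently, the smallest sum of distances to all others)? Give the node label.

Farness (sum of distances to all others) for each node — Akira:15, Emil:14, Eva:15, Iris:15, Kira:14, Miro:15, Quinn:15, Rhea:8, Vera:13.
The smallest farness is 8, for Rhea, so Rhea has the highest closeness.

Rhea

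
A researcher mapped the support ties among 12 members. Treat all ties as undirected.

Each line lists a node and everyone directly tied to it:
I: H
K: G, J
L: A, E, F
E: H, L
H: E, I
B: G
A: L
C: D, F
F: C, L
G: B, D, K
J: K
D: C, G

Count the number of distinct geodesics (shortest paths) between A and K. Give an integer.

The shortest distance is 6, and the only length-6 path is A–L–F–C–D–G–K. So there is exactly 1 shortest path.

1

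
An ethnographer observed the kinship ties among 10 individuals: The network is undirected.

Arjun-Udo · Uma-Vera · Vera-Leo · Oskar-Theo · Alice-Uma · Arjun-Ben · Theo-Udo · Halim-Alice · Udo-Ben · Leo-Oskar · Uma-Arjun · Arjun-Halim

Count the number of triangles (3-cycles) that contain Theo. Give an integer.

0

Theo's neighbors are Oskar and Udo, but none of them are tied to each other, so no triangle contains Theo.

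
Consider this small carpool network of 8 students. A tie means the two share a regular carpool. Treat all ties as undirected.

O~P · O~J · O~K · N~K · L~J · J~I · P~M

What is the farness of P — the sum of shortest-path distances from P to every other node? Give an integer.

Distances from P: I:3, J:2, K:2, L:3, M:1, N:3, O:1.
Sum = 3 + 2 + 2 + 3 + 1 + 3 + 1 = 15.

15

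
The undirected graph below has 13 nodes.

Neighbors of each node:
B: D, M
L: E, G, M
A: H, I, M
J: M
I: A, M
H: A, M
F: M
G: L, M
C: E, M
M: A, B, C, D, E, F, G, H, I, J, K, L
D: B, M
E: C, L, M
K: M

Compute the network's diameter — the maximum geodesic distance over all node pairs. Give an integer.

2

Eccentricity of each node (its greatest distance to any other): A:2, B:2, C:2, D:2, E:2, F:2, G:2, H:2, I:2, J:2, K:2, L:2, M:1.
The maximum eccentricity is 2, realized for instance by the pair L–J via L – M – J. So the diameter is 2.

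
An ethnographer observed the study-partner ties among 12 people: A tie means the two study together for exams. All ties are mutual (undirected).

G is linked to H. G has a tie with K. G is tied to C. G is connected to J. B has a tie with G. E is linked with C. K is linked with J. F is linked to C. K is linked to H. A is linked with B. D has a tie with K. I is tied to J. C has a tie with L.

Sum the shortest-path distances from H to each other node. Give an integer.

Distances from H: A:3, B:2, C:2, D:2, E:3, F:3, G:1, I:3, J:2, K:1, L:3.
Sum = 3 + 2 + 2 + 2 + 3 + 3 + 1 + 3 + 2 + 1 + 3 = 25.

25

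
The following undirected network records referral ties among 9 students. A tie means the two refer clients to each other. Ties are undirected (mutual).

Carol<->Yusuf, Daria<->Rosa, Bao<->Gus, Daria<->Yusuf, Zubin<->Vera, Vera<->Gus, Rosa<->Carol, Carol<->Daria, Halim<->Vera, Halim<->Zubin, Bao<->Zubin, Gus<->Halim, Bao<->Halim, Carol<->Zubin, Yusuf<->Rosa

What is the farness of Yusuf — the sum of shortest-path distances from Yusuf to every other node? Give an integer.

Distances from Yusuf: Bao:3, Carol:1, Daria:1, Gus:4, Halim:3, Rosa:1, Vera:3, Zubin:2.
Sum = 3 + 1 + 1 + 4 + 3 + 1 + 3 + 2 = 18.

18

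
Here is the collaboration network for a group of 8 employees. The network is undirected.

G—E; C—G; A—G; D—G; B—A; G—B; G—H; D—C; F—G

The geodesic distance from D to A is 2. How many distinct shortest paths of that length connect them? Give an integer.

The shortest distance is 2, and the only length-2 path is D–G–A. So there is exactly 1 shortest path.

1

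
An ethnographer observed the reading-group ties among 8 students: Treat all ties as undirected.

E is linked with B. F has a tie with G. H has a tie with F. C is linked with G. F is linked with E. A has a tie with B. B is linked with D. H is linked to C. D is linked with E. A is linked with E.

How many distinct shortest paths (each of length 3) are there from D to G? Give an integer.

The shortest distance is 3, and the only length-3 path is D–E–F–G. So there is exactly 1 shortest path.

1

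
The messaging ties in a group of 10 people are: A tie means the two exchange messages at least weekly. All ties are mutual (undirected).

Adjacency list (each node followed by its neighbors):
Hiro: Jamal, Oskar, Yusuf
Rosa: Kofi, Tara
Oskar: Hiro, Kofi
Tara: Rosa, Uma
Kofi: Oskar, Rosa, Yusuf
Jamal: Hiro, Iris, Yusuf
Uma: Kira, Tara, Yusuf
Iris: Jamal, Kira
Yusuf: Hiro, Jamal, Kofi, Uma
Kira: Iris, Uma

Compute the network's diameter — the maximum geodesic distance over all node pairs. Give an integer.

4

Eccentricity of each node (its greatest distance to any other): Hiro:3, Iris:4, Jamal:3, Kira:4, Kofi:3, Oskar:4, Rosa:4, Tara:3, Uma:3, Yusuf:2.
The maximum eccentricity is 4, realized for instance by the pair Rosa–Iris via Rosa – Kofi – Yusuf – Jamal – Iris. So the diameter is 4.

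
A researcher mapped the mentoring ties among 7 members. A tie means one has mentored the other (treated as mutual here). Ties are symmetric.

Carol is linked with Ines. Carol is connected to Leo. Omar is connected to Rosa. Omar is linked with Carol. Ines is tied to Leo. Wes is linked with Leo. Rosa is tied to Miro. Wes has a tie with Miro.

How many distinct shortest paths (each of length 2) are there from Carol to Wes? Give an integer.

The shortest distance is 2, and the only length-2 path is Carol–Leo–Wes. So there is exactly 1 shortest path.

1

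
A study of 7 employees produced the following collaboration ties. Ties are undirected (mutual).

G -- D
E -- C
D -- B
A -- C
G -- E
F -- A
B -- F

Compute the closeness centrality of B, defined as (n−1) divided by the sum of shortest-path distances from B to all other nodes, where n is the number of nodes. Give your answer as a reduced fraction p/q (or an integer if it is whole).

Distances from B: A:2, C:3, D:1, E:3, F:1, G:2. Sum = 12.
n = 7, so closeness = 6/12 = 1/2.

1/2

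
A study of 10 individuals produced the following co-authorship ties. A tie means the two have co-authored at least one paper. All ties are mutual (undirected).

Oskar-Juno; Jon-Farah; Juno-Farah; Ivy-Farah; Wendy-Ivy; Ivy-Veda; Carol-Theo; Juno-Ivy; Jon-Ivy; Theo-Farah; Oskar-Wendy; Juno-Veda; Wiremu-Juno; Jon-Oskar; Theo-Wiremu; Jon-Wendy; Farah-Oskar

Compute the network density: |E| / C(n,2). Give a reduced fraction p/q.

17/45

There are 17 edges and 10 nodes, so the maximum possible is C(10,2) = 45.
Density = 17/45.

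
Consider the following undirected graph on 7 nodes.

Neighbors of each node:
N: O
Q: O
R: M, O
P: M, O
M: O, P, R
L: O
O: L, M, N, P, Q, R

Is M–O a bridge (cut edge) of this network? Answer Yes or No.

No

Even without that edge, M still reaches O via M – P – O, so the network stays connected. Not a bridge.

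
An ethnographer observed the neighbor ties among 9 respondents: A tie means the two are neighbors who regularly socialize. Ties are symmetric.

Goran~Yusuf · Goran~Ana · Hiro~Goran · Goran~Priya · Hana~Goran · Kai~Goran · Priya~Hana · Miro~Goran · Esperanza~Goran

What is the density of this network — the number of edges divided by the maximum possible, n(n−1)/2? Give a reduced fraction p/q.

There are 9 edges and 9 nodes, so the maximum possible is C(9,2) = 36.
Density = 9/36 = 1/4.

1/4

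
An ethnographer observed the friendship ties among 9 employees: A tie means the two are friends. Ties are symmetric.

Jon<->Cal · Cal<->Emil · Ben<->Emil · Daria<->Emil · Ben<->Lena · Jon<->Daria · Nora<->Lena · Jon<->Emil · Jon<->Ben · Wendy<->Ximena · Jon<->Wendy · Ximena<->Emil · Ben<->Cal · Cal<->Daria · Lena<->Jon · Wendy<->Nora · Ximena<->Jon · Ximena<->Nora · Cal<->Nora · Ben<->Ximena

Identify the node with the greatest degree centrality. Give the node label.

Degrees — Ben:5, Cal:5, Daria:3, Emil:5, Jon:7, Lena:3, Nora:4, Wendy:3, Ximena:5.
The maximum is 7, attained only by Jon.

Jon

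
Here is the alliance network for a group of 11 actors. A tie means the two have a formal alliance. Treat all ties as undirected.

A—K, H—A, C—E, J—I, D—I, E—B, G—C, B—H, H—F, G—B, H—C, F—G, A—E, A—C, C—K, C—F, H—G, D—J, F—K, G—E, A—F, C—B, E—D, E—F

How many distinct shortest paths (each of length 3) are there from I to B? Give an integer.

1

The shortest distance is 3, and the only length-3 path is I–D–E–B. So there is exactly 1 shortest path.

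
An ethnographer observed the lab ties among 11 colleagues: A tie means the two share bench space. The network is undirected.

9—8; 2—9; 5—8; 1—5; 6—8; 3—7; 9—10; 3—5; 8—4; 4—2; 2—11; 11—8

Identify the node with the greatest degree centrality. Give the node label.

Degrees — 1:1, 2:3, 3:2, 4:2, 5:3, 6:1, 7:1, 8:5, 9:3, 10:1, 11:2.
The maximum is 5, attained only by 8.

8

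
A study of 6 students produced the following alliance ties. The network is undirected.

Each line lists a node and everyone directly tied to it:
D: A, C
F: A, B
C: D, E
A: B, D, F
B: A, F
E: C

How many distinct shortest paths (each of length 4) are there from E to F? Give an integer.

1

The shortest distance is 4, and the only length-4 path is E–C–D–A–F. So there is exactly 1 shortest path.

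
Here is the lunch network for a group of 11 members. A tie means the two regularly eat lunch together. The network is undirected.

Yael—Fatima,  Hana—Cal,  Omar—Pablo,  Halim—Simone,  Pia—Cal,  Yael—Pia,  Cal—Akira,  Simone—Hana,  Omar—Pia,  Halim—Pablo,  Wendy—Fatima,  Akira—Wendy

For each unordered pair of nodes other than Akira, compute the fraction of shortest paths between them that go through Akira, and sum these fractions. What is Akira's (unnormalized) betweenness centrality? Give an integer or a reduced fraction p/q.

7

Pairs whose geodesics pass through Akira — Wendy–Pia: 1/2; Wendy–Omar: 1/2; Wendy–Pablo: 1/2; Wendy–Halim: 1; Wendy–Simone: 1; Wendy–Hana: 1; Wendy–Cal: 1; Fatima–Simone: 1/2; Fatima–Hana: 1/2; Fatima–Cal: 1/2.
All other pairs contribute 0.
Summing the contributions gives betweenness(Akira) = 7.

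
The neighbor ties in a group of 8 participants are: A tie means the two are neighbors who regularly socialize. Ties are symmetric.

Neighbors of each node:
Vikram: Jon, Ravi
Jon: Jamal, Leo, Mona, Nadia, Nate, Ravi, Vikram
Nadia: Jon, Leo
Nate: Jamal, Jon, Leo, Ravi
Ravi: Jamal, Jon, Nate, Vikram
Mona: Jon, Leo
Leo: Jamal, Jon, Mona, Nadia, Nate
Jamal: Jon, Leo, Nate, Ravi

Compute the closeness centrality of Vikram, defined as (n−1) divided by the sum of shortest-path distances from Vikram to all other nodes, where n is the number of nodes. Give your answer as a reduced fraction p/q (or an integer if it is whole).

Distances from Vikram: Jamal:2, Jon:1, Leo:2, Mona:2, Nadia:2, Nate:2, Ravi:1. Sum = 12.
n = 8, so closeness = 7/12.

7/12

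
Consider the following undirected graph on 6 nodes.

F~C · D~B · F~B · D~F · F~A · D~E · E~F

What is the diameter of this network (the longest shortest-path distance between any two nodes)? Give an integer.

2

Eccentricity of each node (its greatest distance to any other): A:2, B:2, C:2, D:2, E:2, F:1.
The maximum eccentricity is 2, realized for instance by the pair C–A via C – F – A. So the diameter is 2.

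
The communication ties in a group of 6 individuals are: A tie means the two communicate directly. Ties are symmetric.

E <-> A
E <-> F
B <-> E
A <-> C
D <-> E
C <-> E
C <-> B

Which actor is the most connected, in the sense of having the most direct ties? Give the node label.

E

Degrees — A:2, B:2, C:3, D:1, E:5, F:1.
The maximum is 5, attained only by E.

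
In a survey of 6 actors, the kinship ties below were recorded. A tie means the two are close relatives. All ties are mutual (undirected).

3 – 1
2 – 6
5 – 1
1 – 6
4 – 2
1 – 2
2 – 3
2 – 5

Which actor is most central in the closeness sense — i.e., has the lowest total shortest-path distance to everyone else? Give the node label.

2

Farness (sum of distances to all others) for each node — 1:6, 2:5, 3:8, 4:9, 5:8, 6:8.
The smallest farness is 5, for 2, so 2 has the highest closeness.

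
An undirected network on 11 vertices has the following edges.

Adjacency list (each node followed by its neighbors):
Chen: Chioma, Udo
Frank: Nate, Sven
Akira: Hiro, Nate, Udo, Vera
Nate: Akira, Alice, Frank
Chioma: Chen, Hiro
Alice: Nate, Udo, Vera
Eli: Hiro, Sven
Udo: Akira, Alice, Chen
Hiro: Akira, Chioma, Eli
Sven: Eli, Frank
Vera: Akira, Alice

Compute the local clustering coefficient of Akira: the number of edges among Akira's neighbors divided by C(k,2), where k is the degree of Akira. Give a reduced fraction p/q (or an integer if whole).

0

Akira's neighbors: Hiro, Nate, Udo, and Vera (k = 4).
Possible neighbor pairs: C(4,2) = 6. Edges among them: none → e = 0.
Clustering(Akira) = 0/6 = 0.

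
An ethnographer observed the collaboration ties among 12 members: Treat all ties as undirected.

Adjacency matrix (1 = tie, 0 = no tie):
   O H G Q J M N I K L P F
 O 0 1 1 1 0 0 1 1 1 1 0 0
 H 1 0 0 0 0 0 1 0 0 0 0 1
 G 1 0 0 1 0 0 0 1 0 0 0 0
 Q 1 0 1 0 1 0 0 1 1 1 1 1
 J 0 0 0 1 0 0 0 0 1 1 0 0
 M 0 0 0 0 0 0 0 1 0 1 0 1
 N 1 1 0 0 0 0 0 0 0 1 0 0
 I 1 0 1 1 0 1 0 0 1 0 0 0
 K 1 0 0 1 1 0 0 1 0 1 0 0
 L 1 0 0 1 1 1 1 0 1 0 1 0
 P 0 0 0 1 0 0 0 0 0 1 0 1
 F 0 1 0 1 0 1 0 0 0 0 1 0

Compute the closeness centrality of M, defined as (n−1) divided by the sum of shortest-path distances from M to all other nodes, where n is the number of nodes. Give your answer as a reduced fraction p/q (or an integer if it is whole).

Distances from M: F:1, G:2, H:2, I:1, J:2, K:2, L:1, N:2, O:2, P:2, Q:2. Sum = 19.
n = 12, so closeness = 11/19.

11/19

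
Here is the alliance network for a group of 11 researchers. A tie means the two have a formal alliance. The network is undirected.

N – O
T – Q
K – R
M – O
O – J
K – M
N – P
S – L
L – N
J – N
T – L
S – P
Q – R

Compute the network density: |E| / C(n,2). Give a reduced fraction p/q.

There are 13 edges and 11 nodes, so the maximum possible is C(11,2) = 55.
Density = 13/55.

13/55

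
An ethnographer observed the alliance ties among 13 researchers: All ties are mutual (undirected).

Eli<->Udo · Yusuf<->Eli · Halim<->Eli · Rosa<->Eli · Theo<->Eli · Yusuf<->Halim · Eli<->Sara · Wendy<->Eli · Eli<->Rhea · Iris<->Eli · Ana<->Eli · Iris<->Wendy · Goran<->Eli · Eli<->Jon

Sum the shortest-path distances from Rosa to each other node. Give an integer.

Distances from Rosa: Ana:2, Eli:1, Goran:2, Halim:2, Iris:2, Jon:2, Rhea:2, Sara:2, Theo:2, Udo:2, Wendy:2, Yusuf:2.
Sum = 2 + 1 + 2 + 2 + 2 + 2 + 2 + 2 + 2 + 2 + 2 + 2 = 23.

23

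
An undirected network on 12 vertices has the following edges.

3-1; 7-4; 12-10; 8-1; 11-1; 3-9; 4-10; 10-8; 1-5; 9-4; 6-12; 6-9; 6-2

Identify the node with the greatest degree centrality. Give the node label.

1

Degrees — 1:4, 2:1, 3:2, 4:3, 5:1, 6:3, 7:1, 8:2, 9:3, 10:3, 11:1, 12:2.
The maximum is 4, attained only by 1.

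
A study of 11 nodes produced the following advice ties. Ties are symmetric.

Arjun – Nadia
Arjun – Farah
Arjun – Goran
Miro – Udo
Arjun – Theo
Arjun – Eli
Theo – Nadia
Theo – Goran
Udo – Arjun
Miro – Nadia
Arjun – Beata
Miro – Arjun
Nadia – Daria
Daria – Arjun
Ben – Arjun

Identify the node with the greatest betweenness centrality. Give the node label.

Arjun

Unnormalized betweenness of each node: Arjun:75/2, Beata:0, Ben:0, Daria:0, Eli:0, Farah:0, Goran:0, Miro:1/2, Nadia:3/2, Theo:1/2, Udo:0.
Arjun has the largest value, 75/2, making it the main broker — the node through which the most shortest paths run.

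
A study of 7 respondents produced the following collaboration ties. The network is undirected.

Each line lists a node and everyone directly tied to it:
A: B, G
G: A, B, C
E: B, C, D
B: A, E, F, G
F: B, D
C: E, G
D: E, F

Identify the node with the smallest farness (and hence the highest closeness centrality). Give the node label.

B

Farness (sum of distances to all others) for each node — A:11, B:8, C:11, D:12, E:9, F:11, G:10.
The smallest farness is 8, for B, so B has the highest closeness.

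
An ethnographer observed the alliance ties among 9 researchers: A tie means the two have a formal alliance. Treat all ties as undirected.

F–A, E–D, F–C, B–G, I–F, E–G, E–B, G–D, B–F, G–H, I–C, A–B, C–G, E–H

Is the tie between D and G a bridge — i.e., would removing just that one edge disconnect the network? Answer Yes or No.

No

Even without that edge, D still reaches G via D – E – G, so the network stays connected. Not a bridge.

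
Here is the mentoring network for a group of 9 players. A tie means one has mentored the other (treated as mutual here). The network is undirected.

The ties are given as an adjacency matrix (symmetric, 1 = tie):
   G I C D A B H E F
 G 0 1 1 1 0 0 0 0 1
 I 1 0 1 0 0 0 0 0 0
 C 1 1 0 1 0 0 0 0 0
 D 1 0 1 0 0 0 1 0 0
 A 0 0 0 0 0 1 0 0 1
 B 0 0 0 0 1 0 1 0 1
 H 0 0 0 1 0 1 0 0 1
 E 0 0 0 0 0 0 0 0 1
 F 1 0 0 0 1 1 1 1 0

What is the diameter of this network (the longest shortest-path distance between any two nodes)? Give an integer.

3

Eccentricity of each node (its greatest distance to any other): A:3, B:3, C:3, D:3, E:3, F:2, G:2, H:3, I:3.
The maximum eccentricity is 3, realized for instance by the pair I–A via I – G – F – A. So the diameter is 3.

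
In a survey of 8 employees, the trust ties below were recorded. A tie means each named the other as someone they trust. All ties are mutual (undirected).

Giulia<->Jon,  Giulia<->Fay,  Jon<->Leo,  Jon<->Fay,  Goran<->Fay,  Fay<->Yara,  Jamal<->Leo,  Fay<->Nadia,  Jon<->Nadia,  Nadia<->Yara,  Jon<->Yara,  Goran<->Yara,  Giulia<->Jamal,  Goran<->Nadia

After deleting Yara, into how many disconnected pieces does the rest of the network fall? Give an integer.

Yara's neighbors (Fay, Goran, Jon, and Nadia) remain reachable from one another through other ties, so the rest of the network stays in one piece.

1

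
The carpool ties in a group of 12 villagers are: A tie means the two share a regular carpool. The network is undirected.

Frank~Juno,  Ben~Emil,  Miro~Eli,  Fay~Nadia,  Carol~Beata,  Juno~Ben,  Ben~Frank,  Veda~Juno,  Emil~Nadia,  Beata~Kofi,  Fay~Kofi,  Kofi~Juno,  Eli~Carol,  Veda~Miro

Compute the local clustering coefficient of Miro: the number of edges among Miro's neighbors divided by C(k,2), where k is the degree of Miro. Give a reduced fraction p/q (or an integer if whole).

0

Miro's neighbors: Eli and Veda (k = 2).
Possible neighbor pairs: C(2,2) = 1. Edges among them: none → e = 0.
Clustering(Miro) = 0/1.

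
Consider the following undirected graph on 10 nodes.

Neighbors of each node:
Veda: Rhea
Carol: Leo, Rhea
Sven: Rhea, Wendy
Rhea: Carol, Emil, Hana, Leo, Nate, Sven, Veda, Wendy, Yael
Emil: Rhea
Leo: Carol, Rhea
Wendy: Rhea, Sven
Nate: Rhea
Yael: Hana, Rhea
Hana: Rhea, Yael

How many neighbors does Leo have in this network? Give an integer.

2

Leo is directly tied to Carol and Rhea. That is 2 neighbors, so the degree of Leo is 2.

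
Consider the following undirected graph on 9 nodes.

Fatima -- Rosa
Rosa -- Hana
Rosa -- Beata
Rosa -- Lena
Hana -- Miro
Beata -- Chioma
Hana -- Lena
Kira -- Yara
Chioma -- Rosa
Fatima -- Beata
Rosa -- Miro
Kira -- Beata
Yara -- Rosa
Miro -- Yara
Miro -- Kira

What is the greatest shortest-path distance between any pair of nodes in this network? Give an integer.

3

Eccentricity of each node (its greatest distance to any other): Beata:2, Chioma:2, Fatima:2, Hana:2, Kira:3, Lena:3, Miro:2, Rosa:2, Yara:2.
The maximum eccentricity is 3, realized for instance by the pair Kira–Lena via Kira – Yara – Rosa – Lena. So the diameter is 3.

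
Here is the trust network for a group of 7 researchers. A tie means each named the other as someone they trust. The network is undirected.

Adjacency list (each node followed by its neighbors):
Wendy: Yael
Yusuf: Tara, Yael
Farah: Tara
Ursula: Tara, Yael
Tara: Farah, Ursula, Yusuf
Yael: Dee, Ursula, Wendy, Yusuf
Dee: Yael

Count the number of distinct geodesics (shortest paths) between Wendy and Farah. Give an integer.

2

The shortest distance is 4. The length-4 paths are: Wendy–Yael–Ursula–Tara–Farah; Wendy–Yael–Yusuf–Tara–Farah.
That gives 2 distinct shortest paths.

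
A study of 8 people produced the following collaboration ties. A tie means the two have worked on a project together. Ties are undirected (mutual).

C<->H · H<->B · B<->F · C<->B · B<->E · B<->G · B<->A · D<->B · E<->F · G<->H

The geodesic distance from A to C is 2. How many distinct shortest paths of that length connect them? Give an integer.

1

The shortest distance is 2, and the only length-2 path is A–B–C. So there is exactly 1 shortest path.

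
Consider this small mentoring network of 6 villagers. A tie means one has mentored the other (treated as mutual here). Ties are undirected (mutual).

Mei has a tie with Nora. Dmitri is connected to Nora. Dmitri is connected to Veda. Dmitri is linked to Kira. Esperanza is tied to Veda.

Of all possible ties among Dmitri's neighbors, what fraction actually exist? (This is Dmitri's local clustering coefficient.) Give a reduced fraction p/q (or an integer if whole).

Dmitri's neighbors: Kira, Nora, and Veda (k = 3).
Possible neighbor pairs: C(3,2) = 3. Edges among them: none → e = 0.
Clustering(Dmitri) = 0/3 = 0.

0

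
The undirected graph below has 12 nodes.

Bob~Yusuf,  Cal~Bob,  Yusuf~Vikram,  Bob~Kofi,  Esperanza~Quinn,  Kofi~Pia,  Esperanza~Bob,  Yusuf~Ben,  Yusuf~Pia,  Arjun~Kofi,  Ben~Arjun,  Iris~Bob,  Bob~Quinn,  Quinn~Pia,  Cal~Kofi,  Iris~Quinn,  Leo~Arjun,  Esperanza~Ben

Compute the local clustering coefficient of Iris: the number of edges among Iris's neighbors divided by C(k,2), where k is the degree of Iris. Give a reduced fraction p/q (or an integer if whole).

Iris's neighbors: Bob and Quinn (k = 2).
Possible neighbor pairs: C(2,2) = 1. Edges among them: Bob–Quinn → e = 1.
Clustering(Iris) = 1/1.

1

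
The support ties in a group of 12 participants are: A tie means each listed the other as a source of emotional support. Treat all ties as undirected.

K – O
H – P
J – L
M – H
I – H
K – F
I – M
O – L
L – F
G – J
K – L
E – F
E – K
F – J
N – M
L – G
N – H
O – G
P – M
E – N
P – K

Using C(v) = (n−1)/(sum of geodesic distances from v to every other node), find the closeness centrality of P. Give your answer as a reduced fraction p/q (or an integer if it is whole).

Distances from P: E:2, F:2, G:3, H:1, I:2, J:3, K:1, L:2, M:1, N:2, O:2. Sum = 21.
n = 12, so closeness = 11/21.

11/21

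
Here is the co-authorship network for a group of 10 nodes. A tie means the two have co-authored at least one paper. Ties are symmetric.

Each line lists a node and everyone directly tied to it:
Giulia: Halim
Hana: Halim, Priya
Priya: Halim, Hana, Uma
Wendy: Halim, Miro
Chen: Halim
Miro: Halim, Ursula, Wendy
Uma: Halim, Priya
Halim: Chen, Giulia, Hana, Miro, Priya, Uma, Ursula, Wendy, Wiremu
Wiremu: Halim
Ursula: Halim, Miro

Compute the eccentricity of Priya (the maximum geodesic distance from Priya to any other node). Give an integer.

Distances from Priya: Chen:2, Giulia:2, Halim:1, Hana:1, Miro:2, Uma:1, Ursula:2, Wendy:2, Wiremu:2.
The largest is 2 (to Chen, Miro, Giulia, Wendy, Wiremu, and Ursula), so the eccentricity of Priya is 2.

2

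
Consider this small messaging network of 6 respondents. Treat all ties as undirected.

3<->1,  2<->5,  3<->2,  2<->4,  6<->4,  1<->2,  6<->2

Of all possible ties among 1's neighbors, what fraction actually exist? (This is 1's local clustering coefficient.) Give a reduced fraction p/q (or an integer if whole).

1's neighbors: 2 and 3 (k = 2).
Possible neighbor pairs: C(2,2) = 1. Edges among them: 2–3 → e = 1.
Clustering(1) = 1/1.

1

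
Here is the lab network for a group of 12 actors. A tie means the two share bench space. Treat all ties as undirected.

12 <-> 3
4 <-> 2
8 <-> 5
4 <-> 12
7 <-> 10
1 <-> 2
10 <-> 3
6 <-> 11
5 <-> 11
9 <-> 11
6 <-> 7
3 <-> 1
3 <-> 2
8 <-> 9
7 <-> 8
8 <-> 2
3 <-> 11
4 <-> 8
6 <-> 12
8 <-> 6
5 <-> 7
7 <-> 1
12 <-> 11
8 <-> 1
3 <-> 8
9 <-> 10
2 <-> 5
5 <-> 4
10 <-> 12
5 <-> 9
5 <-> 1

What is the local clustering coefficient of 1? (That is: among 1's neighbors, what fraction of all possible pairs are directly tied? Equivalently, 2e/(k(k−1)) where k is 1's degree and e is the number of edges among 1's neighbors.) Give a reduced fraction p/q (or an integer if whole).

1's neighbors: 2, 3, 5, 7, and 8 (k = 5).
Possible neighbor pairs: C(5,2) = 10. Edges among them: 2–3, 2–5, 2–8, 3–8, 5–7, 5–8, 7–8 → e = 7.
Clustering(1) = 7/10.

7/10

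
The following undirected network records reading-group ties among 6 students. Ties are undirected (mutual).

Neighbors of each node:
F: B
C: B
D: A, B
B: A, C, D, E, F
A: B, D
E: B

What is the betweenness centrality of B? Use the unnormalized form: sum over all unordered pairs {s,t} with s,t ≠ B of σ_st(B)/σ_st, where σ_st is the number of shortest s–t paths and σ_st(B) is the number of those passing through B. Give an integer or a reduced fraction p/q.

Pairs whose geodesics pass through B — E–F: 1; E–C: 1; E–A: 1; E–D: 1; F–C: 1; F–A: 1; F–D: 1; C–A: 1; C–D: 1.
All other pairs contribute 0.
Summing the contributions gives betweenness(B) = 9.

9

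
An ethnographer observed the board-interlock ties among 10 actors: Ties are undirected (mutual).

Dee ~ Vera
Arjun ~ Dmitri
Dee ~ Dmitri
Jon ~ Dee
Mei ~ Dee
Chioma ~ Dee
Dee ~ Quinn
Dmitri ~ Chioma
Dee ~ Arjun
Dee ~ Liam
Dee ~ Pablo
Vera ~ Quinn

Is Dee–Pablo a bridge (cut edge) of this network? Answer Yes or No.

Yes

Without the Dee–Pablo edge there is no alternate route between Dee and Pablo, so the network disconnects. It is a bridge.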